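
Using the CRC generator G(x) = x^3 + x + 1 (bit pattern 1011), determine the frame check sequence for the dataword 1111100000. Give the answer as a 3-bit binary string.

100

Append 3 zeros: 1111100000000. Divide by 1011 (XOR where the leading bit is 1):
  pos 0: 1111 XOR 1011 = 0100
  pos 1: 1001 XOR 1011 = 0010
  pos 3: 1000 XOR 1011 = 0011
  pos 5: 1100 XOR 1011 = 0111
  pos 6: 1110 XOR 1011 = 0101
  pos 7: 1010 XOR 1011 = 0001
Remainder (last 3 bits) = 100. This is the CRC / FCS.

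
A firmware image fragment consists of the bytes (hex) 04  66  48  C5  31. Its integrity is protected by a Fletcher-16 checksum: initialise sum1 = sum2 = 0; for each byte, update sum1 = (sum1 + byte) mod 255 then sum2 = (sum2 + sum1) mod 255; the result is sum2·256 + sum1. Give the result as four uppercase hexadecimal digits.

43A9

Running sums (mod 255):
  after byte 0 (04): sum1=4, sum2=4
  after byte 1 (66): sum1=106, sum2=110
  after byte 2 (48): sum1=178, sum2=33
  after byte 3 (C5): sum1=120, sum2=153
  after byte 4 (31): sum1=169, sum2=67
Checksum = sum2·256 + sum1 = 67·256 + 169 = 17321 = 0x43A9.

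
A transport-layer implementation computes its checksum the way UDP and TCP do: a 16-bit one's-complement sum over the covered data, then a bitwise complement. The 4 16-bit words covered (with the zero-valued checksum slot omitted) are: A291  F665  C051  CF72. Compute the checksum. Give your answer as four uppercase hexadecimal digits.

One's-complement addition (fold any carry out of bit 15 back into bit 0):
  0xA291 + 0xF665 = 0x198F6 → wrap carry → 0x98F7
  0x98F7 + 0xC051 = 0x15948 → wrap carry → 0x5949
  0x5949 + 0xCF72 = 0x128BB → wrap carry → 0x28BC
One's-complement sum = 0x28BC.
Checksum = ~0x28BC & 0xFFFF = 0xD743.

D743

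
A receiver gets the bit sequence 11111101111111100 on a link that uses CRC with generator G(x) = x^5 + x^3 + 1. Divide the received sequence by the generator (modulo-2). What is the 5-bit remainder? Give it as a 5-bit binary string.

Modulo-2 division of 11111101111111100 by 101001:
  pos 0: 111111 XOR 101001 = 010110
  pos 1: 101100 XOR 101001 = 000101
  pos 4: 101111 XOR 101001 = 000110
  pos 7: 110111 XOR 101001 = 011110
  pos 8: 111101 XOR 101001 = 010100
  pos 9: 101001 XOR 101001 = 000000
Remainder = 00000 (zero — the frame passes the CRC check).

00000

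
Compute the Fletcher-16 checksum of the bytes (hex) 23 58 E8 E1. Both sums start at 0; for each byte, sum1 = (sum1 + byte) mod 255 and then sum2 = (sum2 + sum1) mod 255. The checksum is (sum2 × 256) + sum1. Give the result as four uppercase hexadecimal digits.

4946

Running sums (mod 255):
  after byte 0 (23): sum1=35, sum2=35
  after byte 1 (58): sum1=123, sum2=158
  after byte 2 (E8): sum1=100, sum2=3
  after byte 3 (E1): sum1=70, sum2=73
Checksum = sum2·256 + sum1 = 73·256 + 70 = 18758 = 0x4946.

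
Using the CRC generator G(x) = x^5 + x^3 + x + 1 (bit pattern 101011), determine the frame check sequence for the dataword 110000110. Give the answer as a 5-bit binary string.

Append 5 zeros: 11000011000000. Divide by 101011 (XOR where the leading bit is 1):
  pos 0: 110000 XOR 101011 = 011011
  pos 1: 110111 XOR 101011 = 011100
  pos 2: 111001 XOR 101011 = 010010
  pos 3: 100100 XOR 101011 = 001111
  pos 5: 111100 XOR 101011 = 010111
  pos 6: 101110 XOR 101011 = 000101
Remainder (last 5 bits) = 10100. This is the CRC / FCS.

10100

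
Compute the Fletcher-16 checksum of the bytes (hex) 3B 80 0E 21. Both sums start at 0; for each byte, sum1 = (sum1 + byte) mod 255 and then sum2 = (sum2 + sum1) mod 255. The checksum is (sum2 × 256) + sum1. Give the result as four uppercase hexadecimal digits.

ABEA

Running sums (mod 255):
  after byte 0 (3B): sum1=59, sum2=59
  after byte 1 (80): sum1=187, sum2=246
  after byte 2 (0E): sum1=201, sum2=192
  after byte 3 (21): sum1=234, sum2=171
Checksum = sum2·256 + sum1 = 171·256 + 234 = 44010 = 0xABEA.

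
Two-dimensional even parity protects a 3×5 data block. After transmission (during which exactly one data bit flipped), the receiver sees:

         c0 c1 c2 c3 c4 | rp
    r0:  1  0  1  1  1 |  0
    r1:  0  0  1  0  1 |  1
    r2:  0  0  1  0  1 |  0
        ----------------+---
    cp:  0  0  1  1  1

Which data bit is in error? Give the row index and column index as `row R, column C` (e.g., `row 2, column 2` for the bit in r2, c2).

row 1, column 0

Recompute each row's even parity and compare to rp:
  r0: data parity 0, sent rp 0 → ok
  r1: data parity 0, sent rp 1 → mismatch
  r2: data parity 0, sent rp 0 → ok
Recompute each column's even parity and compare to cp:
  c0: data parity 1, sent cp 0 → mismatch
  c1: data parity 0, sent cp 0 → ok
  c2: data parity 1, sent cp 1 → ok
  c3: data parity 1, sent cp 1 → ok
  c4: data parity 1, sent cp 1 → ok
Exactly one row (r1) and one column (c0) fail → the flipped bit is at their intersection.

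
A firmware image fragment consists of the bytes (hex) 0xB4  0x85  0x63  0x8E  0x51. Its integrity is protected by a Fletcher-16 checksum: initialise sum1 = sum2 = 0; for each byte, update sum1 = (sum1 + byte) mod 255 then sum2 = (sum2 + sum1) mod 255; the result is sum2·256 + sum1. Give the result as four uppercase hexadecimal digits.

367D

Running sums (mod 255):
  after byte 0 (0xB4): sum1=180, sum2=180
  after byte 1 (0x85): sum1=58, sum2=238
  after byte 2 (0x63): sum1=157, sum2=140
  after byte 3 (0x8E): sum1=44, sum2=184
  after byte 4 (0x51): sum1=125, sum2=54
Checksum = sum2·256 + sum1 = 54·256 + 125 = 13949 = 0x367D.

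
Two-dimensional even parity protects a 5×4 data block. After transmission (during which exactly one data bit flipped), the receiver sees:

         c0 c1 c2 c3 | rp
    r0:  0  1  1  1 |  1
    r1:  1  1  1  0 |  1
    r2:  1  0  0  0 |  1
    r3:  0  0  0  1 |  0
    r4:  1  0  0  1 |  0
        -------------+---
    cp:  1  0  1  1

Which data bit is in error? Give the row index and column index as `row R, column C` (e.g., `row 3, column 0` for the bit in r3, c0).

Recompute each row's even parity and compare to rp:
  r0: data parity 1, sent rp 1 → ok
  r1: data parity 1, sent rp 1 → ok
  r2: data parity 1, sent rp 1 → ok
  r3: data parity 1, sent rp 0 → mismatch
  r4: data parity 0, sent rp 0 → ok
Recompute each column's even parity and compare to cp:
  c0: data parity 1, sent cp 1 → ok
  c1: data parity 0, sent cp 0 → ok
  c2: data parity 0, sent cp 1 → mismatch
  c3: data parity 1, sent cp 1 → ok
Exactly one row (r3) and one column (c2) fail → the flipped bit is at their intersection.

row 3, column 2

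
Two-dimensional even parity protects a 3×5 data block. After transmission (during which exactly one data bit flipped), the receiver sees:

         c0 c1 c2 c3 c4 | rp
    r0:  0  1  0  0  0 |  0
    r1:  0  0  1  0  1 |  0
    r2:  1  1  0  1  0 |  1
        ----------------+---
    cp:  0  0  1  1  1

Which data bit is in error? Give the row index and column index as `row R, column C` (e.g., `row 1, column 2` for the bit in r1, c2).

Recompute each row's even parity and compare to rp:
  r0: data parity 1, sent rp 0 → mismatch
  r1: data parity 0, sent rp 0 → ok
  r2: data parity 1, sent rp 1 → ok
Recompute each column's even parity and compare to cp:
  c0: data parity 1, sent cp 0 → mismatch
  c1: data parity 0, sent cp 0 → ok
  c2: data parity 1, sent cp 1 → ok
  c3: data parity 1, sent cp 1 → ok
  c4: data parity 1, sent cp 1 → ok
Exactly one row (r0) and one column (c0) fail → the flipped bit is at their intersection.

row 0, column 0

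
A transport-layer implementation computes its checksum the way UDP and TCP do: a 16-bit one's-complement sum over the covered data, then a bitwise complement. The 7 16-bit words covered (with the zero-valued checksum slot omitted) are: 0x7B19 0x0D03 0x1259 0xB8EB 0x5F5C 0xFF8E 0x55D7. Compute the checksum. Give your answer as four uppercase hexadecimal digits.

One's-complement addition (fold any carry out of bit 15 back into bit 0):
  0x7B19 + 0x0D03 = 0x0881C
  0x881C + 0x1259 = 0x09A75
  0x9A75 + 0xB8EB = 0x15360 → wrap carry → 0x5361
  0x5361 + 0x5F5C = 0x0B2BD
  0xB2BD + 0xFF8E = 0x1B24B → wrap carry → 0xB24C
  0xB24C + 0x55D7 = 0x10823 → wrap carry → 0x0824
One's-complement sum = 0x0824.
Checksum = ~0x0824 & 0xFFFF = 0xF7DB.

F7DB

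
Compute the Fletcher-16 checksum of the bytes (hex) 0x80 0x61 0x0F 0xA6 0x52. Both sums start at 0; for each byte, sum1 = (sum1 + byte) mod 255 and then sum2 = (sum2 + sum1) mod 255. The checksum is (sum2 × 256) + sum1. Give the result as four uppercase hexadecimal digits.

Running sums (mod 255):
  after byte 0 (0x80): sum1=128, sum2=128
  after byte 1 (0x61): sum1=225, sum2=98
  after byte 2 (0x0F): sum1=240, sum2=83
  after byte 3 (0xA6): sum1=151, sum2=234
  after byte 4 (0x52): sum1=233, sum2=212
Checksum = sum2·256 + sum1 = 212·256 + 233 = 54505 = 0xD4E9.

D4E9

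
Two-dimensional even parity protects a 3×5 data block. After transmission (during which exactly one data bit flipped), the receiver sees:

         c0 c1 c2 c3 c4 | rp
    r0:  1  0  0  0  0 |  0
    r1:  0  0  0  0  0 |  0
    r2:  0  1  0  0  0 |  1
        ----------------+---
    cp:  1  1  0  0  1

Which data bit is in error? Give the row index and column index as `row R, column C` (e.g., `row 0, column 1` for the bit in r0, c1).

row 0, column 4

Recompute each row's even parity and compare to rp:
  r0: data parity 1, sent rp 0 → mismatch
  r1: data parity 0, sent rp 0 → ok
  r2: data parity 1, sent rp 1 → ok
Recompute each column's even parity and compare to cp:
  c0: data parity 1, sent cp 1 → ok
  c1: data parity 1, sent cp 1 → ok
  c2: data parity 0, sent cp 0 → ok
  c3: data parity 0, sent cp 0 → ok
  c4: data parity 0, sent cp 1 → mismatch
Exactly one row (r0) and one column (c4) fail → the flipped bit is at their intersection.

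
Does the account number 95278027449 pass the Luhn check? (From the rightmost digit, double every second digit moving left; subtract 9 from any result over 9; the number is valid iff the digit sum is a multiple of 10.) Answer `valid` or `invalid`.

From the right, keep odd positions and double even positions (subtract 9 from any doubled value over 9):
  doubled (positions 2,4,...): 8 5 0 5 1 → sum 19
  kept (positions 1,3,...): 9 4 2 8 2 9 → sum 34
Total = 53.
53 mod 10 = 3, so the number is invalid.

invalid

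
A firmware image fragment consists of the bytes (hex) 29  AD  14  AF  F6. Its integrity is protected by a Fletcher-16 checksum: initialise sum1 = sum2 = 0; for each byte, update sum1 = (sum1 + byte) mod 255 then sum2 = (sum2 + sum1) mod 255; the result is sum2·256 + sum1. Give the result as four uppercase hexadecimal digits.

Running sums (mod 255):
  after byte 0 (29): sum1=41, sum2=41
  after byte 1 (AD): sum1=214, sum2=0
  after byte 2 (14): sum1=234, sum2=234
  after byte 3 (AF): sum1=154, sum2=133
  after byte 4 (F6): sum1=145, sum2=23
Checksum = sum2·256 + sum1 = 23·256 + 145 = 6033 = 0x1791.

1791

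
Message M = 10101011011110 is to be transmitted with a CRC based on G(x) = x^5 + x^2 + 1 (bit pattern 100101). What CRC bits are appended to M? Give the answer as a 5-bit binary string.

00101

Append 5 zeros: 1010101101111000000. Divide by 100101 (XOR where the leading bit is 1):
  pos 0: 101010 XOR 100101 = 001111
  pos 2: 111111 XOR 100101 = 011010
  pos 3: 110100 XOR 100101 = 010001
  pos 4: 100011 XOR 100101 = 000110
  pos 7: 110111 XOR 100101 = 010010
  pos 8: 100100 XOR 100101 = 000001
  pos 13: 100000 XOR 100101 = 000101
Remainder (last 5 bits) = 00101. This is the CRC / FCS.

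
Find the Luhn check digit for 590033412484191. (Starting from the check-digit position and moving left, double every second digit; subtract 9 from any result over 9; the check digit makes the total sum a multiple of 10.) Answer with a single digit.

0

Partial digits right→left: 1 9 1 4 8 4 2 1 4 3 3 0 0 9 5
Double every second digit counting from the check-digit position (so the 1st, 3rd, 5th, ... of the partial from the right).
  doubled (with −9 where >9): 2 2 7 4 8 6 0 1 → sum 30
  kept as-is: 9 4 4 1 3 0 9 → sum 30
Total = 30 + 30 = 60.
Check digit = (10 − (60 mod 10)) mod 10 = 0.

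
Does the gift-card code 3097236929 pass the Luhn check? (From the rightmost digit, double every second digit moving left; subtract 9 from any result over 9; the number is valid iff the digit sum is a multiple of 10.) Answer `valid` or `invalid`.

From the right, keep odd positions and double even positions (subtract 9 from any doubled value over 9):
  doubled (positions 2,4,...): 4 3 4 9 6 → sum 26
  kept (positions 1,3,...): 9 9 3 7 0 → sum 28
Total = 54.
54 mod 10 = 4, so the number is invalid.

invalid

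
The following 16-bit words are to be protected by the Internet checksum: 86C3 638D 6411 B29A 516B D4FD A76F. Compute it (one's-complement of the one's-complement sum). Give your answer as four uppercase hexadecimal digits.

312A

One's-complement addition (fold any carry out of bit 15 back into bit 0):
  0x86C3 + 0x638D = 0x0EA50
  0xEA50 + 0x6411 = 0x14E61 → wrap carry → 0x4E62
  0x4E62 + 0xB29A = 0x100FC → wrap carry → 0x00FD
  0x00FD + 0x516B = 0x05268
  0x5268 + 0xD4FD = 0x12765 → wrap carry → 0x2766
  0x2766 + 0xA76F = 0x0CED5
One's-complement sum = 0xCED5.
Checksum = ~0xCED5 & 0xFFFF = 0x312A.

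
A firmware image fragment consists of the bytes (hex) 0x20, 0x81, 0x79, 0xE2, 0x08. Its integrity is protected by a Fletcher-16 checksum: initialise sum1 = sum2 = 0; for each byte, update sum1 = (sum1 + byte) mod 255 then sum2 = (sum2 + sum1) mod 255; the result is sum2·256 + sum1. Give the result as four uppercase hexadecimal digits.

Running sums (mod 255):
  after byte 0 (0x20): sum1=32, sum2=32
  after byte 1 (0x81): sum1=161, sum2=193
  after byte 2 (0x79): sum1=27, sum2=220
  after byte 3 (0xE2): sum1=253, sum2=218
  after byte 4 (0x08): sum1=6, sum2=224
Checksum = sum2·256 + sum1 = 224·256 + 6 = 57350 = 0xE006.

E006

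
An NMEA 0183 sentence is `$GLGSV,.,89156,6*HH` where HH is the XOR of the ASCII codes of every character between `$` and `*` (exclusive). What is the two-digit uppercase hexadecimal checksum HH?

XOR the ASCII codes of the payload characters:
  'G' = 0x47 → acc = 0x47
  'L' = 0x4C → acc = 0x0B
  'G' = 0x47 → acc = 0x4C
  'S' = 0x53 → acc = 0x1F
  'V' = 0x56 → acc = 0x49
  ',' = 0x2C → acc = 0x65
  '.' = 0x2E → acc = 0x4B
  ',' = 0x2C → acc = 0x67
  '8' = 0x38 → acc = 0x5F
  '9' = 0x39 → acc = 0x66
  '1' = 0x31 → acc = 0x57
  '5' = 0x35 → acc = 0x62
  '6' = 0x36 → acc = 0x54
  ',' = 0x2C → acc = 0x78
  '6' = 0x36 → acc = 0x4E
Checksum = 0x4E.

4E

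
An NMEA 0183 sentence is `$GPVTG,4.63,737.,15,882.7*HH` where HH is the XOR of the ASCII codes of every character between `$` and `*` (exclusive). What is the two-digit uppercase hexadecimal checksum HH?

7F

XOR the ASCII codes of the payload characters:
  'G' = 0x47 → acc = 0x47
  'P' = 0x50 → acc = 0x17
  'V' = 0x56 → acc = 0x41
  'T' = 0x54 → acc = 0x15
  'G' = 0x47 → acc = 0x52
  ',' = 0x2C → acc = 0x7E
  '4' = 0x34 → acc = 0x4A
  '.' = 0x2E → acc = 0x64
  '6' = 0x36 → acc = 0x52
  '3' = 0x33 → acc = 0x61
  ',' = 0x2C → acc = 0x4D
  '7' = 0x37 → acc = 0x7A
  '3' = 0x33 → acc = 0x49
  '7' = 0x37 → acc = 0x7E
  '.' = 0x2E → acc = 0x50
  ',' = 0x2C → acc = 0x7C
  '1' = 0x31 → acc = 0x4D
  '5' = 0x35 → acc = 0x78
  ',' = 0x2C → acc = 0x54
  '8' = 0x38 → acc = 0x6C
  '8' = 0x38 → acc = 0x54
  '2' = 0x32 → acc = 0x66
  '.' = 0x2E → acc = 0x48
  '7' = 0x37 → acc = 0x7F
Checksum = 0x7F.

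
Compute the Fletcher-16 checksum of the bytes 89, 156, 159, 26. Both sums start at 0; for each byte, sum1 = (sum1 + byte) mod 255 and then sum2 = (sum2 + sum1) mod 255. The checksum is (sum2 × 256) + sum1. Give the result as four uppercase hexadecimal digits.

94AF

Running sums (mod 255):
  after byte 0 (89): sum1=89, sum2=89
  after byte 1 (156): sum1=245, sum2=79
  after byte 2 (159): sum1=149, sum2=228
  after byte 3 (26): sum1=175, sum2=148
Checksum = sum2·256 + sum1 = 148·256 + 175 = 38063 = 0x94AF.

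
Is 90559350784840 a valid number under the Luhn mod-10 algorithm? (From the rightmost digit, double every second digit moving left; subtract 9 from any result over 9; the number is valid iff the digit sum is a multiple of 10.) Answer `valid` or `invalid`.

invalid

From the right, keep odd positions and double even positions (subtract 9 from any doubled value over 9):
  doubled (positions 2,4,...): 8 8 5 1 9 1 9 → sum 41
  kept (positions 1,3,...): 0 8 8 0 3 5 0 → sum 24
Total = 65.
65 mod 10 = 5, so the number is invalid.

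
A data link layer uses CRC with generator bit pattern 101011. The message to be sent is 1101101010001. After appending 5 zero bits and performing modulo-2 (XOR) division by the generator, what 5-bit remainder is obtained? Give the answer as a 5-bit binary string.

Append 5 zeros: 110110101000100000. Divide by 101011 (XOR where the leading bit is 1):
  pos 0: 110110 XOR 101011 = 011101
  pos 1: 111011 XOR 101011 = 010000
  pos 2: 100000 XOR 101011 = 001011
  pos 4: 101110 XOR 101011 = 000101
  pos 7: 101001 XOR 101011 = 000010
  pos 11: 100000 XOR 101011 = 001011
Remainder (last 5 bits) = 10110. This is the CRC / FCS.

10110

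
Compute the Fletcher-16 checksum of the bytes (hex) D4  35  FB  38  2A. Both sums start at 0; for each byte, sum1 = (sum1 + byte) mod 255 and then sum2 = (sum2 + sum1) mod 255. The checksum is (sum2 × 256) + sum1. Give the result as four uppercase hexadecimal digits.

8B68

Running sums (mod 255):
  after byte 0 (D4): sum1=212, sum2=212
  after byte 1 (35): sum1=10, sum2=222
  after byte 2 (FB): sum1=6, sum2=228
  after byte 3 (38): sum1=62, sum2=35
  after byte 4 (2A): sum1=104, sum2=139
Checksum = sum2·256 + sum1 = 139·256 + 104 = 35688 = 0x8B68.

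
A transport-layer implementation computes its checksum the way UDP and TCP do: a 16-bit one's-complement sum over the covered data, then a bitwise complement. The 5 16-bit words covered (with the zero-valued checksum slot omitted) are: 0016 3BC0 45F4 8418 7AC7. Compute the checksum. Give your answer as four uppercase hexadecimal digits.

One's-complement addition (fold any carry out of bit 15 back into bit 0):
  0x0016 + 0x3BC0 = 0x03BD6
  0x3BD6 + 0x45F4 = 0x081CA
  0x81CA + 0x8418 = 0x105E2 → wrap carry → 0x05E3
  0x05E3 + 0x7AC7 = 0x080AA
One's-complement sum = 0x80AA.
Checksum = ~0x80AA & 0xFFFF = 0x7F55.

7F55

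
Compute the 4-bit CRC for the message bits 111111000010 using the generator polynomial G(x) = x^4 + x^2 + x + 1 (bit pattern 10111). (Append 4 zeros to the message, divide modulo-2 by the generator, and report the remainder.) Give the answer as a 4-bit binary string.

0111

Append 4 zeros: 1111110000100000. Divide by 10111 (XOR where the leading bit is 1):
  pos 0: 11111 XOR 10111 = 01000
  pos 1: 10001 XOR 10111 = 00110
  pos 3: 11000 XOR 10111 = 01111
  pos 4: 11110 XOR 10111 = 01001
  pos 5: 10010 XOR 10111 = 00101
  pos 7: 10110 XOR 10111 = 00001
  pos 11: 10000 XOR 10111 = 00111
Remainder (last 4 bits) = 0111. This is the CRC / FCS.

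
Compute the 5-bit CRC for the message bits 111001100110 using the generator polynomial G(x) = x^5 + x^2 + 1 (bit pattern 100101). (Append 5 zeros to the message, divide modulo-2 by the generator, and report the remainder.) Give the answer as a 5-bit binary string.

10001

Append 5 zeros: 11100110011000000. Divide by 100101 (XOR where the leading bit is 1):
  pos 0: 111001 XOR 100101 = 011100
  pos 1: 111001 XOR 100101 = 011100
  pos 2: 111000 XOR 100101 = 011101
  pos 3: 111010 XOR 100101 = 011111
  pos 4: 111111 XOR 100101 = 011010
  pos 5: 110101 XOR 100101 = 010000
  pos 6: 100000 XOR 100101 = 000101
  pos 9: 101000 XOR 100101 = 001101
  pos 11: 110100 XOR 100101 = 010001
Remainder (last 5 bits) = 10001. This is the CRC / FCS.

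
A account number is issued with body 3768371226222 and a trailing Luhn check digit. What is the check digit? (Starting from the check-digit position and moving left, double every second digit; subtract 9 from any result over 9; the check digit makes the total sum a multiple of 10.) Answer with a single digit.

9

Partial digits right→left: 2 2 2 6 2 2 1 7 3 8 6 7 3
Double every second digit counting from the check-digit position (so the 1st, 3rd, 5th, ... of the partial from the right).
  doubled (with −9 where >9): 4 4 4 2 6 3 6 → sum 29
  kept as-is: 2 6 2 7 8 7 → sum 32
Total = 29 + 32 = 61.
Check digit = (10 − (61 mod 10)) mod 10 = 9.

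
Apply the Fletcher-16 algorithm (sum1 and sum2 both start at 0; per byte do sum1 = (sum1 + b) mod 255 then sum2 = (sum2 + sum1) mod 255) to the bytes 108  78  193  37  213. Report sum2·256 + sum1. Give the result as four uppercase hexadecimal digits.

Running sums (mod 255):
  after byte 0 (108): sum1=108, sum2=108
  after byte 1 (78): sum1=186, sum2=39
  after byte 2 (193): sum1=124, sum2=163
  after byte 3 (37): sum1=161, sum2=69
  after byte 4 (213): sum1=119, sum2=188
Checksum = sum2·256 + sum1 = 188·256 + 119 = 48247 = 0xBC77.

BC77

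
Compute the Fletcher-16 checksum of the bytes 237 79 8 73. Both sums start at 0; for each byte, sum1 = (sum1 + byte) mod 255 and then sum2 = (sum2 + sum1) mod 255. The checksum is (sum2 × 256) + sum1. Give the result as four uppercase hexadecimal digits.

Running sums (mod 255):
  after byte 0 (237): sum1=237, sum2=237
  after byte 1 (79): sum1=61, sum2=43
  after byte 2 (8): sum1=69, sum2=112
  after byte 3 (73): sum1=142, sum2=254
Checksum = sum2·256 + sum1 = 254·256 + 142 = 65166 = 0xFE8E.

FE8E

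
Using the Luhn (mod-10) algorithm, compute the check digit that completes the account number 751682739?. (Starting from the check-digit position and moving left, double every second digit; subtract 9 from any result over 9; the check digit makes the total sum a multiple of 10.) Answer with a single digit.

Partial digits right→left: 9 3 7 2 8 6 1 5 7
Double every second digit counting from the check-digit position (so the 1st, 3rd, 5th, ... of the partial from the right).
  doubled (with −9 where >9): 9 5 7 2 5 → sum 28
  kept as-is: 3 2 6 5 → sum 16
Total = 28 + 16 = 44.
Check digit = (10 − (44 mod 10)) mod 10 = 6.

6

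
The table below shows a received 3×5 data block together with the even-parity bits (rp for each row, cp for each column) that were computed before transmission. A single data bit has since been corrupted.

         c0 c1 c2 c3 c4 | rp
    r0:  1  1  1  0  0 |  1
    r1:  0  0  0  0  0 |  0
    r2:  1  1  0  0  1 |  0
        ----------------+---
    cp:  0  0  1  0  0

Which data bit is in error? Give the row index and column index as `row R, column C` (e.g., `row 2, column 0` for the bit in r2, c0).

Recompute each row's even parity and compare to rp:
  r0: data parity 1, sent rp 1 → ok
  r1: data parity 0, sent rp 0 → ok
  r2: data parity 1, sent rp 0 → mismatch
Recompute each column's even parity and compare to cp:
  c0: data parity 0, sent cp 0 → ok
  c1: data parity 0, sent cp 0 → ok
  c2: data parity 1, sent cp 1 → ok
  c3: data parity 0, sent cp 0 → ok
  c4: data parity 1, sent cp 0 → mismatch
Exactly one row (r2) and one column (c4) fail → the flipped bit is at their intersection.

row 2, column 4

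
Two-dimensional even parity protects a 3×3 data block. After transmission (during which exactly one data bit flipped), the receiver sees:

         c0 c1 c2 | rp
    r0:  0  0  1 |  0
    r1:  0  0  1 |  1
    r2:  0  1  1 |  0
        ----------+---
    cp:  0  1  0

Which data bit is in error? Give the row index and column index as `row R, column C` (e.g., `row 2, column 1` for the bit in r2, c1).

Recompute each row's even parity and compare to rp:
  r0: data parity 1, sent rp 0 → mismatch
  r1: data parity 1, sent rp 1 → ok
  r2: data parity 0, sent rp 0 → ok
Recompute each column's even parity and compare to cp:
  c0: data parity 0, sent cp 0 → ok
  c1: data parity 1, sent cp 1 → ok
  c2: data parity 1, sent cp 0 → mismatch
Exactly one row (r0) and one column (c2) fail → the flipped bit is at their intersection.

row 0, column 2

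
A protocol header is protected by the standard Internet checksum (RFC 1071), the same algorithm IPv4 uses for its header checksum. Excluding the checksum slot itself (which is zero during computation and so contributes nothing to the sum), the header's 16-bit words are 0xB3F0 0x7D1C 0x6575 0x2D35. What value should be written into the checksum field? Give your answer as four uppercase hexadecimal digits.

One's-complement addition (fold any carry out of bit 15 back into bit 0):
  0xB3F0 + 0x7D1C = 0x1310C → wrap carry → 0x310D
  0x310D + 0x6575 = 0x09682
  0x9682 + 0x2D35 = 0x0C3B7
One's-complement sum = 0xC3B7.
Checksum = ~0xC3B7 & 0xFFFF = 0x3C48.

3C48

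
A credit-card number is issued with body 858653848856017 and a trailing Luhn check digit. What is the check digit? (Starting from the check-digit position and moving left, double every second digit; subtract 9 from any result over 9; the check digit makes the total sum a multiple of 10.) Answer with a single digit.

Partial digits right→left: 7 1 0 6 5 8 8 4 8 3 5 6 8 5 8
Double every second digit counting from the check-digit position (so the 1st, 3rd, 5th, ... of the partial from the right).
  doubled (with −9 where >9): 5 0 1 7 7 1 7 7 → sum 35
  kept as-is: 1 6 8 4 3 6 5 → sum 33
Total = 35 + 33 = 68.
Check digit = (10 − (68 mod 10)) mod 10 = 2.

2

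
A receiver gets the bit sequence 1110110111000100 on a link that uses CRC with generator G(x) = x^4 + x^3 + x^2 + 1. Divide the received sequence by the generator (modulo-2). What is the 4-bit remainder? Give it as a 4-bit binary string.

Modulo-2 division of 1110110111000100 by 11101:
  pos 0: 11101 XOR 11101 = 00000
  pos 5: 10111 XOR 11101 = 01010
  pos 6: 10100 XOR 11101 = 01001
  pos 7: 10010 XOR 11101 = 01111
  pos 8: 11110 XOR 11101 = 00011
  pos 11: 11100 XOR 11101 = 00001
Remainder = 0001 (nonzero — an error is detected).

0001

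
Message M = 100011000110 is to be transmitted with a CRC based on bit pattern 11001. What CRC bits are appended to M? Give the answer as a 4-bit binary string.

Append 4 zeros: 1000110001100000. Divide by 11001 (XOR where the leading bit is 1):
  pos 0: 10001 XOR 11001 = 01000
  pos 1: 10001 XOR 11001 = 01000
  pos 2: 10000 XOR 11001 = 01001
  pos 3: 10010 XOR 11001 = 01011
  pos 4: 10110 XOR 11001 = 01111
  pos 5: 11111 XOR 11001 = 00110
  pos 7: 11010 XOR 11001 = 00011
  pos 10: 11000 XOR 11001 = 00001
Remainder (last 4 bits) = 0010. This is the CRC / FCS.

0010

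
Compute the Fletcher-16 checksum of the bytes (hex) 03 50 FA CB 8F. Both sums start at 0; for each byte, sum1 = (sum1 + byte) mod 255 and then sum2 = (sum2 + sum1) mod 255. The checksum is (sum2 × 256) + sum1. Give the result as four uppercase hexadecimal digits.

68A9

Running sums (mod 255):
  after byte 0 (03): sum1=3, sum2=3
  after byte 1 (50): sum1=83, sum2=86
  after byte 2 (FA): sum1=78, sum2=164
  after byte 3 (CB): sum1=26, sum2=190
  after byte 4 (8F): sum1=169, sum2=104
Checksum = sum2·256 + sum1 = 104·256 + 169 = 26793 = 0x68A9.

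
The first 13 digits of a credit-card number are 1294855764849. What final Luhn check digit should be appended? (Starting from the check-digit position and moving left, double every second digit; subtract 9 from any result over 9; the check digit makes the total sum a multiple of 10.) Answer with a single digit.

6

Partial digits right→left: 9 4 8 4 6 7 5 5 8 4 9 2 1
Double every second digit counting from the check-digit position (so the 1st, 3rd, 5th, ... of the partial from the right).
  doubled (with −9 where >9): 9 7 3 1 7 9 2 → sum 38
  kept as-is: 4 4 7 5 4 2 → sum 26
Total = 38 + 26 = 64.
Check digit = (10 − (64 mod 10)) mod 10 = 6.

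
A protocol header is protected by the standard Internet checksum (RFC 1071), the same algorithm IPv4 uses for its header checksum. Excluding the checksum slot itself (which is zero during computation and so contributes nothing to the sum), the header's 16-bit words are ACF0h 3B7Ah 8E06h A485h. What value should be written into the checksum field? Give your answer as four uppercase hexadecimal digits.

One's-complement addition (fold any carry out of bit 15 back into bit 0):
  0xACF0 + 0x3B7A = 0x0E86A
  0xE86A + 0x8E06 = 0x17670 → wrap carry → 0x7671
  0x7671 + 0xA485 = 0x11AF6 → wrap carry → 0x1AF7
One's-complement sum = 0x1AF7.
Checksum = ~0x1AF7 & 0xFFFF = 0xE508.

E508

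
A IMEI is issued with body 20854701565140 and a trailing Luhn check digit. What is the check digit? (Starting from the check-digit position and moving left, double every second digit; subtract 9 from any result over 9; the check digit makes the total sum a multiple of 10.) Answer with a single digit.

Partial digits right→left: 0 4 1 5 6 5 1 0 7 4 5 8 0 2
Double every second digit counting from the check-digit position (so the 1st, 3rd, 5th, ... of the partial from the right).
  doubled (with −9 where >9): 0 2 3 2 5 1 0 → sum 13
  kept as-is: 4 5 5 0 4 8 2 → sum 28
Total = 13 + 28 = 41.
Check digit = (10 − (41 mod 10)) mod 10 = 9.

9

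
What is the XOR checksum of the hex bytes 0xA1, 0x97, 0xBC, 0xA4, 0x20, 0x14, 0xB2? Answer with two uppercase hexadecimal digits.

A8

XOR the bytes together:
  start with 0xA1
  0xA1 ⊕ 0x97 = 0x36
  0x36 ⊕ 0xBC = 0x8A
  0x8A ⊕ 0xA4 = 0x2E
  0x2E ⊕ 0x20 = 0x0E
  0x0E ⊕ 0x14 = 0x1A
  0x1A ⊕ 0xB2 = 0xA8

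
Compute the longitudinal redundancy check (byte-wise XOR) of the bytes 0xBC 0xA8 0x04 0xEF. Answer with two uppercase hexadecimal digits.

FF

XOR the bytes together:
  start with 0xBC
  0xBC ⊕ 0xA8 = 0x14
  0x14 ⊕ 0x04 = 0x10
  0x10 ⊕ 0xEF = 0xFF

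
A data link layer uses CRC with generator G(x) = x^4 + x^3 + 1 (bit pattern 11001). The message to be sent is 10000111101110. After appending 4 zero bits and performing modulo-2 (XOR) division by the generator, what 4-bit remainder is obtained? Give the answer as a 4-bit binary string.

Append 4 zeros: 100001111011100000. Divide by 11001 (XOR where the leading bit is 1):
  pos 0: 10000 XOR 11001 = 01001
  pos 1: 10011 XOR 11001 = 01010
  pos 2: 10101 XOR 11001 = 01100
  pos 3: 11001 XOR 11001 = 00000
  pos 8: 10111 XOR 11001 = 01110
  pos 9: 11100 XOR 11001 = 00101
  pos 11: 10100 XOR 11001 = 01101
  pos 12: 11010 XOR 11001 = 00011
Remainder (last 4 bits) = 0110. This is the CRC / FCS.

0110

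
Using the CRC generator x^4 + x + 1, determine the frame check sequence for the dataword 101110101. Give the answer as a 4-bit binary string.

Append 4 zeros: 1011101010000. Divide by 10011 (XOR where the leading bit is 1):
  pos 0: 10111 XOR 10011 = 00100
  pos 2: 10001 XOR 10011 = 00010
  pos 5: 10010 XOR 10011 = 00001
Remainder (last 4 bits) = 1000. This is the CRC / FCS.

1000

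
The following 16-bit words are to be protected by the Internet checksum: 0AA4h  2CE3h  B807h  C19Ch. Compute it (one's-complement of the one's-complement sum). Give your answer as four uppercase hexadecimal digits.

4ED4

One's-complement addition (fold any carry out of bit 15 back into bit 0):
  0x0AA4 + 0x2CE3 = 0x03787
  0x3787 + 0xB807 = 0x0EF8E
  0xEF8E + 0xC19C = 0x1B12A → wrap carry → 0xB12B
One's-complement sum = 0xB12B.
Checksum = ~0xB12B & 0xFFFF = 0x4ED4.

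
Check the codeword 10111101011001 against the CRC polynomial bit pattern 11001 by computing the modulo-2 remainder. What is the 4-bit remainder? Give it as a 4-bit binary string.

0101

Modulo-2 division of 10111101011001 by 11001:
  pos 0: 10111 XOR 11001 = 01110
  pos 1: 11101 XOR 11001 = 00100
  pos 3: 10001 XOR 11001 = 01000
  pos 4: 10000 XOR 11001 = 01001
  pos 5: 10011 XOR 11001 = 01010
  pos 6: 10101 XOR 11001 = 01100
  pos 7: 11000 XOR 11001 = 00001
Remainder = 0101 (nonzero — an error is detected).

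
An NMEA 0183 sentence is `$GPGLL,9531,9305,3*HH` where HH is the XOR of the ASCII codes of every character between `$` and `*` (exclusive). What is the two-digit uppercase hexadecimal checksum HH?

XOR the ASCII codes of the payload characters:
  'G' = 0x47 → acc = 0x47
  'P' = 0x50 → acc = 0x17
  'G' = 0x47 → acc = 0x50
  'L' = 0x4C → acc = 0x1C
  'L' = 0x4C → acc = 0x50
  ',' = 0x2C → acc = 0x7C
  '9' = 0x39 → acc = 0x45
  '5' = 0x35 → acc = 0x70
  '3' = 0x33 → acc = 0x43
  '1' = 0x31 → acc = 0x72
  ',' = 0x2C → acc = 0x5E
  '9' = 0x39 → acc = 0x67
  '3' = 0x33 → acc = 0x54
  '0' = 0x30 → acc = 0x64
  '5' = 0x35 → acc = 0x51
  ',' = 0x2C → acc = 0x7D
  '3' = 0x33 → acc = 0x4E
Checksum = 0x4E.

4E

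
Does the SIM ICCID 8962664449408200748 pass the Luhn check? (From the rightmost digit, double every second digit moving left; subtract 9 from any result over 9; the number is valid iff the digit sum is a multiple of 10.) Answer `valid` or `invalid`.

valid

From the right, keep odd positions and double even positions (subtract 9 from any doubled value over 9):
  doubled (positions 2,4,...): 8 0 4 0 9 8 3 4 9 → sum 45
  kept (positions 1,3,...): 8 7 0 8 4 4 4 6 6 8 → sum 55
Total = 100.
100 mod 10 = 0, so the number is valid.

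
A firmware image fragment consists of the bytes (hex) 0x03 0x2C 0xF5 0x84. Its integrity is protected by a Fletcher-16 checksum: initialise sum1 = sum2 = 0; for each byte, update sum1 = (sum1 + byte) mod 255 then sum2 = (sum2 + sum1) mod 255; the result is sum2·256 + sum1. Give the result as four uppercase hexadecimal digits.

01A9

Running sums (mod 255):
  after byte 0 (0x03): sum1=3, sum2=3
  after byte 1 (0x2C): sum1=47, sum2=50
  after byte 2 (0xF5): sum1=37, sum2=87
  after byte 3 (0x84): sum1=169, sum2=1
Checksum = sum2·256 + sum1 = 1·256 + 169 = 425 = 0x01A9.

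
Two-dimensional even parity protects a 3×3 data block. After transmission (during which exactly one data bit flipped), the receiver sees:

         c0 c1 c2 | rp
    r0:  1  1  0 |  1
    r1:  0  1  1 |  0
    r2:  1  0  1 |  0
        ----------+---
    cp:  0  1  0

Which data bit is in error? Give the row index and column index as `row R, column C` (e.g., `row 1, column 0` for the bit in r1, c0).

row 0, column 1

Recompute each row's even parity and compare to rp:
  r0: data parity 0, sent rp 1 → mismatch
  r1: data parity 0, sent rp 0 → ok
  r2: data parity 0, sent rp 0 → ok
Recompute each column's even parity and compare to cp:
  c0: data parity 0, sent cp 0 → ok
  c1: data parity 0, sent cp 1 → mismatch
  c2: data parity 0, sent cp 0 → ok
Exactly one row (r0) and one column (c1) fail → the flipped bit is at their intersection.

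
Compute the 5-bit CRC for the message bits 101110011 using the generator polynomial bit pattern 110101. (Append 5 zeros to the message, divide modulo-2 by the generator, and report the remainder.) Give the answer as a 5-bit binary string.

Append 5 zeros: 10111001100000. Divide by 110101 (XOR where the leading bit is 1):
  pos 0: 101110 XOR 110101 = 011011
  pos 1: 110110 XOR 110101 = 000011
  pos 5: 111100 XOR 110101 = 001001
  pos 7: 100100 XOR 110101 = 010001
  pos 8: 100010 XOR 110101 = 010111
Remainder (last 5 bits) = 10111. This is the CRC / FCS.

10111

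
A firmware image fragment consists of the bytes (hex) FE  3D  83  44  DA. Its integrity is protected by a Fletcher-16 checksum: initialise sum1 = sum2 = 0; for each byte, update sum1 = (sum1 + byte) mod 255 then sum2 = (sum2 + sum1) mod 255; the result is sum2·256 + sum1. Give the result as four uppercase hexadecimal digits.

DDDE

Running sums (mod 255):
  after byte 0 (FE): sum1=254, sum2=254
  after byte 1 (3D): sum1=60, sum2=59
  after byte 2 (83): sum1=191, sum2=250
  after byte 3 (44): sum1=4, sum2=254
  after byte 4 (DA): sum1=222, sum2=221
Checksum = sum2·256 + sum1 = 221·256 + 222 = 56798 = 0xDDDE.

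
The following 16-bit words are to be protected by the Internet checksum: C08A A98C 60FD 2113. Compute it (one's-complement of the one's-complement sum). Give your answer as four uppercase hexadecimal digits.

One's-complement addition (fold any carry out of bit 15 back into bit 0):
  0xC08A + 0xA98C = 0x16A16 → wrap carry → 0x6A17
  0x6A17 + 0x60FD = 0x0CB14
  0xCB14 + 0x2113 = 0x0EC27
One's-complement sum = 0xEC27.
Checksum = ~0xEC27 & 0xFFFF = 0x13D8.

13D8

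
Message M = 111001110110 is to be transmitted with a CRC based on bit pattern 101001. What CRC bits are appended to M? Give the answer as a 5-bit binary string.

Append 5 zeros: 11100111011000000. Divide by 101001 (XOR where the leading bit is 1):
  pos 0: 111001 XOR 101001 = 010000
  pos 1: 100001 XOR 101001 = 001000
  pos 3: 100010 XOR 101001 = 001011
  pos 5: 101111 XOR 101001 = 000110
  pos 8: 110000 XOR 101001 = 011001
  pos 9: 110010 XOR 101001 = 011011
  pos 10: 110110 XOR 101001 = 011111
  pos 11: 111110 XOR 101001 = 010111
Remainder (last 5 bits) = 10111. This is the CRC / FCS.

10111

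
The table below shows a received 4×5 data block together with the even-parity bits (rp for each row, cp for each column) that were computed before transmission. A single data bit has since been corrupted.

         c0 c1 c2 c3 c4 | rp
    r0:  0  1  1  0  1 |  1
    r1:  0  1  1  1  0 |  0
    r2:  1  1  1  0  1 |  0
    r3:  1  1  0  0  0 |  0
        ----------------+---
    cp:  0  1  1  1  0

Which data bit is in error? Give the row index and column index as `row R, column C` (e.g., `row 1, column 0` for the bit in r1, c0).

row 1, column 1

Recompute each row's even parity and compare to rp:
  r0: data parity 1, sent rp 1 → ok
  r1: data parity 1, sent rp 0 → mismatch
  r2: data parity 0, sent rp 0 → ok
  r3: data parity 0, sent rp 0 → ok
Recompute each column's even parity and compare to cp:
  c0: data parity 0, sent cp 0 → ok
  c1: data parity 0, sent cp 1 → mismatch
  c2: data parity 1, sent cp 1 → ok
  c3: data parity 1, sent cp 1 → ok
  c4: data parity 0, sent cp 0 → ok
Exactly one row (r1) and one column (c1) fail → the flipped bit is at their intersection.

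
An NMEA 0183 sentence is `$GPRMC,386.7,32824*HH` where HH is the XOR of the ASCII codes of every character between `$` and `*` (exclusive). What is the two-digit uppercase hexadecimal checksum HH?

XOR the ASCII codes of the payload characters:
  'G' = 0x47 → acc = 0x47
  'P' = 0x50 → acc = 0x17
  'R' = 0x52 → acc = 0x45
  'M' = 0x4D → acc = 0x08
  'C' = 0x43 → acc = 0x4B
  ',' = 0x2C → acc = 0x67
  '3' = 0x33 → acc = 0x54
  '8' = 0x38 → acc = 0x6C
  '6' = 0x36 → acc = 0x5A
  '.' = 0x2E → acc = 0x74
  '7' = 0x37 → acc = 0x43
  ',' = 0x2C → acc = 0x6F
  '3' = 0x33 → acc = 0x5C
  '2' = 0x32 → acc = 0x6E
  '8' = 0x38 → acc = 0x56
  '2' = 0x32 → acc = 0x64
  '4' = 0x34 → acc = 0x50
Checksum = 0x50.

50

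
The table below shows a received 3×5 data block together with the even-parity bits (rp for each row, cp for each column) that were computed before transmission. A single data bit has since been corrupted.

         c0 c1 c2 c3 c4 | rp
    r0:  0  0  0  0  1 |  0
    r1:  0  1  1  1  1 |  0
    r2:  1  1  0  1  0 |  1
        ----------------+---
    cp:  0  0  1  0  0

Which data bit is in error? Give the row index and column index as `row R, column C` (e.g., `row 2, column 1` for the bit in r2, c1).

row 0, column 0

Recompute each row's even parity and compare to rp:
  r0: data parity 1, sent rp 0 → mismatch
  r1: data parity 0, sent rp 0 → ok
  r2: data parity 1, sent rp 1 → ok
Recompute each column's even parity and compare to cp:
  c0: data parity 1, sent cp 0 → mismatch
  c1: data parity 0, sent cp 0 → ok
  c2: data parity 1, sent cp 1 → ok
  c3: data parity 0, sent cp 0 → ok
  c4: data parity 0, sent cp 0 → ok
Exactly one row (r0) and one column (c0) fail → the flipped bit is at their intersection.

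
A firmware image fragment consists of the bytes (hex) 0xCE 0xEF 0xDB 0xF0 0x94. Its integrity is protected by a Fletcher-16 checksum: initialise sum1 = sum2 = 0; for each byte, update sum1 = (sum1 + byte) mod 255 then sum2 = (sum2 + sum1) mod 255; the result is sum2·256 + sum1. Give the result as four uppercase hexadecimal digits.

Running sums (mod 255):
  after byte 0 (0xCE): sum1=206, sum2=206
  after byte 1 (0xEF): sum1=190, sum2=141
  after byte 2 (0xDB): sum1=154, sum2=40
  after byte 3 (0xF0): sum1=139, sum2=179
  after byte 4 (0x94): sum1=32, sum2=211
Checksum = sum2·256 + sum1 = 211·256 + 32 = 54048 = 0xD320.

D320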